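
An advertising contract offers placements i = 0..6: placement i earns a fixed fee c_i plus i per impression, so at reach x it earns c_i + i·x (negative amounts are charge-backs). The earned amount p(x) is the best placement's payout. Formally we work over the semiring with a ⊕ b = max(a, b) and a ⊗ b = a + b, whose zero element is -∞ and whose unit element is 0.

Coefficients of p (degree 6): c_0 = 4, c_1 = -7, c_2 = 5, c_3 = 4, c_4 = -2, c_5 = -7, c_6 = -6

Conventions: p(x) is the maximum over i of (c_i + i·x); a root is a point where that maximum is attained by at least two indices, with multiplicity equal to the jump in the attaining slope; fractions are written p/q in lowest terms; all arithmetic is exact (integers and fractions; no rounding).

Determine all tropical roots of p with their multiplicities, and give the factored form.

hull edge (i=0, c=4) to (i=2, c=5): slope 1/2, span 2
hull edge (i=2, c=5) to (i=3, c=4): slope -1, span 1
hull edge (i=3, c=4) to (i=6, c=-6): slope -10/3, span 3
Factored form: p(x) = -6 ⊗ (x ⊕ (-1/2)) ⊗ (x ⊕ (-1/2)) ⊗ (x ⊕ 1) ⊗ (x ⊕ 10/3) ⊗ (x ⊕ 10/3) ⊗ (x ⊕ 10/3)
Answer: roots = -1/2 (mult 2), 1 (mult 1), 10/3 (mult 3)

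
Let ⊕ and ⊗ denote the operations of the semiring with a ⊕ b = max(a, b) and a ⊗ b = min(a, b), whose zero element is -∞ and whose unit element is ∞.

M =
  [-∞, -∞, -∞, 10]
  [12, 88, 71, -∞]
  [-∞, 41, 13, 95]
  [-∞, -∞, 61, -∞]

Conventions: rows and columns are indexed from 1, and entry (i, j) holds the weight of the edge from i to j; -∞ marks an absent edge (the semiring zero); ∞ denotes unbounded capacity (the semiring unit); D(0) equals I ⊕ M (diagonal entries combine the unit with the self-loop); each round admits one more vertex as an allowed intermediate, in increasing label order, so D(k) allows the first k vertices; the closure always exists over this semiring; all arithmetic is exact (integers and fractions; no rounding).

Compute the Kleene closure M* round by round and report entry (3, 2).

D(0):
  [∞, -∞, -∞, 10]
  [12, ∞, 71, -∞]
  [-∞, 41, ∞, 95]
  [-∞, -∞, 61, ∞]
D(1):
  [∞, -∞, -∞, 10]
  [12, ∞, 71, 10]
  [-∞, 41, ∞, 95]
  [-∞, -∞, 61, ∞]
D(2):
  [∞, -∞, -∞, 10]
  [12, ∞, 71, 10]
  [12, 41, ∞, 95]
  [-∞, -∞, 61, ∞]
D(3):
  [∞, -∞, -∞, 10]
  [12, ∞, 71, 71]
  [12, 41, ∞, 95]
  [12, 41, 61, ∞]
D(4):
  [∞, 10, 10, 10]
  [12, ∞, 71, 71]
  [12, 41, ∞, 95]
  [12, 41, 61, ∞]
Answer: M*[3][2] = 41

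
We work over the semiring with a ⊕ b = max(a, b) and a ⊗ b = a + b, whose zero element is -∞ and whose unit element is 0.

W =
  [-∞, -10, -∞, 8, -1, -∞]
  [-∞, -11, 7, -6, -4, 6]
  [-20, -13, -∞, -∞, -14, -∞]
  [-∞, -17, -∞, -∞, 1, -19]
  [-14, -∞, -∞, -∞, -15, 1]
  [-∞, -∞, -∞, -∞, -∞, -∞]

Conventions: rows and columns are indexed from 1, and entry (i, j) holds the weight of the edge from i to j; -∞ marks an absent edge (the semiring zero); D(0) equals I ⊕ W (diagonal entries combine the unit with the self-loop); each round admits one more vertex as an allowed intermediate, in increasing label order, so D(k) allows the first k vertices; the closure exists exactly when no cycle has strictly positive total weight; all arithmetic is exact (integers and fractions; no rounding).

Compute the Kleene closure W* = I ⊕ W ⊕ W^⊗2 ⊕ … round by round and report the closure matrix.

D(0):
  [0, -10, -∞, 8, -1, -∞]
  [-∞, 0, 7, -6, -4, 6]
  [-20, -13, 0, -∞, -14, -∞]
  [-∞, -17, -∞, 0, 1, -19]
  [-14, -∞, -∞, -∞, 0, 1]
  [-∞, -∞, -∞, -∞, -∞, 0]
D(1):
  [0, -10, -∞, 8, -1, -∞]
  [-∞, 0, 7, -6, -4, 6]
  [-20, -13, 0, -12, -14, -∞]
  [-∞, -17, -∞, 0, 1, -19]
  [-14, -24, -∞, -6, 0, 1]
  [-∞, -∞, -∞, -∞, -∞, 0]
D(2):
  [0, -10, -3, 8, -1, -4]
  [-∞, 0, 7, -6, -4, 6]
  [-20, -13, 0, -12, -14, -7]
  [-∞, -17, -10, 0, 1, -11]
  [-14, -24, -17, -6, 0, 1]
  [-∞, -∞, -∞, -∞, -∞, 0]
D(3):
  [0, -10, -3, 8, -1, -4]
  [-13, 0, 7, -5, -4, 6]
  [-20, -13, 0, -12, -14, -7]
  [-30, -17, -10, 0, 1, -11]
  [-14, -24, -17, -6, 0, 1]
  [-∞, -∞, -∞, -∞, -∞, 0]
D(4):
  [0, -9, -2, 8, 9, -3]
  [-13, 0, 7, -5, -4, 6]
  [-20, -13, 0, -12, -11, -7]
  [-30, -17, -10, 0, 1, -11]
  [-14, -23, -16, -6, 0, 1]
  [-∞, -∞, -∞, -∞, -∞, 0]
D(5):
  [0, -9, -2, 8, 9, 10]
  [-13, 0, 7, -5, -4, 6]
  [-20, -13, 0, -12, -11, -7]
  [-13, -17, -10, 0, 1, 2]
  [-14, -23, -16, -6, 0, 1]
  [-∞, -∞, -∞, -∞, -∞, 0]
D(6):
  [0, -9, -2, 8, 9, 10]
  [-13, 0, 7, -5, -4, 6]
  [-20, -13, 0, -12, -11, -7]
  [-13, -17, -10, 0, 1, 2]
  [-14, -23, -16, -6, 0, 1]
  [-∞, -∞, -∞, -∞, -∞, 0]
Answer: W* = [[0, -9, -2, 8, 9, 10], [-13, 0, 7, -5, -4, 6], [-20, -13, 0, -12, -11, -7], [-13, -17, -10, 0, 1, 2], [-14, -23, -16, -6, 0, 1], [-∞, -∞, -∞, -∞, -∞, 0]]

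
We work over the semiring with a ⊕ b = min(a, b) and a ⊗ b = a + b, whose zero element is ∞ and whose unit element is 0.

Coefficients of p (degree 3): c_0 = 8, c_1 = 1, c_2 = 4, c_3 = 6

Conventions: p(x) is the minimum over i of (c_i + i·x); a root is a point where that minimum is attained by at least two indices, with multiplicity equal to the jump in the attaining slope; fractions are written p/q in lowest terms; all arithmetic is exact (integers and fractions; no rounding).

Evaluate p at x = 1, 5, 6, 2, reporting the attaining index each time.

p(1) = min(8+0·1=8, 1+1·1=2, 4+2·1=6, 6+3·1=9) = 2 (attained by i=1)
p(5) = min(8+0·5=8, 1+1·5=6, 4+2·5=14, 6+3·5=21) = 6 (attained by i=1)
p(6) = min(8+0·6=8, 1+1·6=7, 4+2·6=16, 6+3·6=24) = 7 (attained by i=1)
p(2) = min(8+0·2=8, 1+1·2=3, 4+2·2=8, 6+3·2=12) = 3 (attained by i=1)
Answer: p(1) = 2; p(5) = 6; p(6) = 7; p(2) = 3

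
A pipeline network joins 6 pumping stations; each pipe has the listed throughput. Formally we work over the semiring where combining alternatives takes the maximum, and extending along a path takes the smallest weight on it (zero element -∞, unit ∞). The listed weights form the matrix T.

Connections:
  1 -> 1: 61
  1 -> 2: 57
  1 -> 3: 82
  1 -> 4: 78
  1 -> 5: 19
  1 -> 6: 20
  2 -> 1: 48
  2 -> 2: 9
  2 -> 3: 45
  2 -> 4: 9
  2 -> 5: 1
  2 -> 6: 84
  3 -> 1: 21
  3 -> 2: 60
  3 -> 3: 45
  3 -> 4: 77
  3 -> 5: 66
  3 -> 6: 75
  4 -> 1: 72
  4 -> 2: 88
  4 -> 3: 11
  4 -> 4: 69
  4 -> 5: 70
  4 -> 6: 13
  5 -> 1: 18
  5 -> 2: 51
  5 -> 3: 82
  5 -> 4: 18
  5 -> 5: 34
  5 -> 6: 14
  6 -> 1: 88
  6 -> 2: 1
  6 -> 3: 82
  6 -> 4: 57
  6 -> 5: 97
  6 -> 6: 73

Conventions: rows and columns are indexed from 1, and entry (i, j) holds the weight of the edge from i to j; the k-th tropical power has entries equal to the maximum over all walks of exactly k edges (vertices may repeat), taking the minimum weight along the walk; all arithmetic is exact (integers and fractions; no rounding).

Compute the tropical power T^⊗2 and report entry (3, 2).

T^⊗2:
  [72, 78, 61, 77, 70, 75]
  [84, 48, 82, 57, 84, 73]
  [75, 77, 75, 69, 75, 73]
  [69, 69, 72, 72, 69, 84]
  [48, 60, 45, 77, 66, 75]
  [73, 60, 82, 78, 73, 75]
Key observation: the optimum is the walk 3->4->2, with weight 77 min 88 = 77.
Optimal value attained by: walk 3->4->2.
Answer: (T^⊗2)[3][2] = 77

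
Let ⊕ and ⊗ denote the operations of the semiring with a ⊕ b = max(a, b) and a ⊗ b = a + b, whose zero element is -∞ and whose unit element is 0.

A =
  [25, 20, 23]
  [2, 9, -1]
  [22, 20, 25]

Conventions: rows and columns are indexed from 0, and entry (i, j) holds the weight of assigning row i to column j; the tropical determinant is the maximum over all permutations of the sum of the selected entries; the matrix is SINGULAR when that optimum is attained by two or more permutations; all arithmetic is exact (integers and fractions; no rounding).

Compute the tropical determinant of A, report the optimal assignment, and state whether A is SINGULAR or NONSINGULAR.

σ = (0, 1, 2): 25 + 9 + 25 = 59
σ = (0, 2, 1): 25 + (-1) + 20 = 44
σ = (1, 0, 2): 20 + 2 + 25 = 47
σ = (1, 2, 0): 20 + (-1) + 22 = 41
σ = (2, 0, 1): 23 + 2 + 20 = 45
σ = (2, 1, 0): 23 + 9 + 22 = 54
Optimal value attained by: σ = (0, 1, 2).
Answer: det⊕(A) = 59; verdict: NONSINGULAR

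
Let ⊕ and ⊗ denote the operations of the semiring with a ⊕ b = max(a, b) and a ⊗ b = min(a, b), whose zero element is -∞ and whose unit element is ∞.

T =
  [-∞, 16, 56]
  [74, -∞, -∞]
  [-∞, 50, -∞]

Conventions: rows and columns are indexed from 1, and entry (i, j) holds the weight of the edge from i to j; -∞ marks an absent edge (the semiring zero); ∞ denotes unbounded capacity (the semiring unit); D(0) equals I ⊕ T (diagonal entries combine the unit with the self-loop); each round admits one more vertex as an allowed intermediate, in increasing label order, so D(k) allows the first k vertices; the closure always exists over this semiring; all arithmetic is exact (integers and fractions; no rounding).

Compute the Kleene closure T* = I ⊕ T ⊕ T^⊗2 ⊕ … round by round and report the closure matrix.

D(0):
  [∞, 16, 56]
  [74, ∞, -∞]
  [-∞, 50, ∞]
D(1):
  [∞, 16, 56]
  [74, ∞, 56]
  [-∞, 50, ∞]
D(2):
  [∞, 16, 56]
  [74, ∞, 56]
  [50, 50, ∞]
D(3):
  [∞, 50, 56]
  [74, ∞, 56]
  [50, 50, ∞]
Answer: T* = [[∞, 50, 56], [74, ∞, 56], [50, 50, ∞]]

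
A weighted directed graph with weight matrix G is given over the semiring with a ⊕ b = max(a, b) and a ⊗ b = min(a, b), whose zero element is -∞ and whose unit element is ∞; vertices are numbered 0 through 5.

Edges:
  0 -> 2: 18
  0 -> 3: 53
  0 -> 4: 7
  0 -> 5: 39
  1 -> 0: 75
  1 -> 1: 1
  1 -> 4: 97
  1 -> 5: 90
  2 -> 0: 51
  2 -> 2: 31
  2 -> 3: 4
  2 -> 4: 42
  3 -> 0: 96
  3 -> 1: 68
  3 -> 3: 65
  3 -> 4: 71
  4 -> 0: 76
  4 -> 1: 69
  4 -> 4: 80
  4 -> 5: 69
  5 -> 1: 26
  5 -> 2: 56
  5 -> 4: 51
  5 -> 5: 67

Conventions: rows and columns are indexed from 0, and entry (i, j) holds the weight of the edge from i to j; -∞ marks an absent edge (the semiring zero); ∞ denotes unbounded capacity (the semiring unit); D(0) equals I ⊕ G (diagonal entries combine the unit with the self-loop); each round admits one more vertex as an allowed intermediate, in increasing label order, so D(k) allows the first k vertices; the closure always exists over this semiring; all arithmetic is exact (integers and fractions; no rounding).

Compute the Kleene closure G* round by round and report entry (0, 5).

D(0):
  [∞, -∞, 18, 53, 7, 39]
  [75, ∞, -∞, -∞, 97, 90]
  [51, -∞, ∞, 4, 42, -∞]
  [96, 68, -∞, ∞, 71, -∞]
  [76, 69, -∞, -∞, ∞, 69]
  [-∞, 26, 56, -∞, 51, ∞]
D(1):
  [∞, -∞, 18, 53, 7, 39]
  [75, ∞, 18, 53, 97, 90]
  [51, -∞, ∞, 51, 42, 39]
  [96, 68, 18, ∞, 71, 39]
  [76, 69, 18, 53, ∞, 69]
  [-∞, 26, 56, -∞, 51, ∞]
D(2):
  [∞, -∞, 18, 53, 7, 39]
  [75, ∞, 18, 53, 97, 90]
  [51, -∞, ∞, 51, 42, 39]
  [96, 68, 18, ∞, 71, 68]
  [76, 69, 18, 53, ∞, 69]
  [26, 26, 56, 26, 51, ∞]
D(3):
  [∞, -∞, 18, 53, 18, 39]
  [75, ∞, 18, 53, 97, 90]
  [51, -∞, ∞, 51, 42, 39]
  [96, 68, 18, ∞, 71, 68]
  [76, 69, 18, 53, ∞, 69]
  [51, 26, 56, 51, 51, ∞]
D(4):
  [∞, 53, 18, 53, 53, 53]
  [75, ∞, 18, 53, 97, 90]
  [51, 51, ∞, 51, 51, 51]
  [96, 68, 18, ∞, 71, 68]
  [76, 69, 18, 53, ∞, 69]
  [51, 51, 56, 51, 51, ∞]
D(5):
  [∞, 53, 18, 53, 53, 53]
  [76, ∞, 18, 53, 97, 90]
  [51, 51, ∞, 51, 51, 51]
  [96, 69, 18, ∞, 71, 69]
  [76, 69, 18, 53, ∞, 69]
  [51, 51, 56, 51, 51, ∞]
D(6):
  [∞, 53, 53, 53, 53, 53]
  [76, ∞, 56, 53, 97, 90]
  [51, 51, ∞, 51, 51, 51]
  [96, 69, 56, ∞, 71, 69]
  [76, 69, 56, 53, ∞, 69]
  [51, 51, 56, 51, 51, ∞]
Answer: G*[0][5] = 53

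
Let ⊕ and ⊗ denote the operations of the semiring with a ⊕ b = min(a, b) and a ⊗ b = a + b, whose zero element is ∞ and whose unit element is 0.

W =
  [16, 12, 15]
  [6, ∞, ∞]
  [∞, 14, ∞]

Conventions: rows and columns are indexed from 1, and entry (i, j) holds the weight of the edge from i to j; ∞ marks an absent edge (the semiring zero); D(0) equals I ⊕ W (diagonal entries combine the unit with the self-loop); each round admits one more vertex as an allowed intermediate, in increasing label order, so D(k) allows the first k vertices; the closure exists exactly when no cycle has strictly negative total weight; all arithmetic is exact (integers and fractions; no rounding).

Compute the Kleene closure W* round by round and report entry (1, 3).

D(0):
  [0, 12, 15]
  [6, 0, ∞]
  [∞, 14, 0]
D(1):
  [0, 12, 15]
  [6, 0, 21]
  [∞, 14, 0]
D(2):
  [0, 12, 15]
  [6, 0, 21]
  [20, 14, 0]
D(3):
  [0, 12, 15]
  [6, 0, 21]
  [20, 14, 0]
Answer: W*[1][3] = 15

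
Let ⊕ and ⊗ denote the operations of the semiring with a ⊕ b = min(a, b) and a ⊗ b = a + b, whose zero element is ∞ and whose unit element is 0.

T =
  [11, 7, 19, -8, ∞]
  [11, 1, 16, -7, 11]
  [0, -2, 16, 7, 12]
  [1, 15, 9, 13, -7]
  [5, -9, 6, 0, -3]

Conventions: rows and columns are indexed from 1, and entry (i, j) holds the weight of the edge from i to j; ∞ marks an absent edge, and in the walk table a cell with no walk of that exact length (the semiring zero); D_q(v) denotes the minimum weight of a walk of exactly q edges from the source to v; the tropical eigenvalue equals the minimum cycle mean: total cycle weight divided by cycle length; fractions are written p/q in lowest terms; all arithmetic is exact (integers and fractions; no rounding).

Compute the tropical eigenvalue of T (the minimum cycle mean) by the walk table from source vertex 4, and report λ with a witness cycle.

q=0: [∞, ∞, ∞, 0, ∞]
q=1: [1, 15, 9, 13, -7]
q=2: [-2, -16, -1, -7, -10]
q=3: [-6, -19, -4, -23, -14]
q=4: [-22, -23, -14, -26, -30]
q=5: [-25, -39, -24, -30, -33]
Optimal cycle mean attained by: cycle 2->4->5->2, total (-7) + (-7) + (-9), length 3.
Answer: λ = -23/3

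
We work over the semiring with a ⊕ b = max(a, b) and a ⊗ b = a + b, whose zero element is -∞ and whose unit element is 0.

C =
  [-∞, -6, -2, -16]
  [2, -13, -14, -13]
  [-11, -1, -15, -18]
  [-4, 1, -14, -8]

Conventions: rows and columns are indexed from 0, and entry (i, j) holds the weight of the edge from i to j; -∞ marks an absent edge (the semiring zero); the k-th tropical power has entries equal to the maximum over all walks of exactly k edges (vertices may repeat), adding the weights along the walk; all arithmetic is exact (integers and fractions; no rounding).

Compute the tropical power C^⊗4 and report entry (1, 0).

C^⊗2:
  [-4, -3, -17, -19]
  [-11, -4, 0, -14]
  [1, -14, -13, -14]
  [3, -7, -6, -12]
C^⊗3:
  [-1, -10, -6, -16]
  [-2, -1, -13, -17]
  [-12, -5, -1, -15]
  [-5, -3, 1, -13]
C^⊗4:
  [-8, -7, -3, -17]
  [1, -8, -4, -14]
  [-3, -2, -14, -18]
  [-1, 0, -7, -16]
Key observation: the optimum is the walk 1->0->2->1->0, with weight 2 + (-2) + (-1) + 2 = 1.
Optimal value attained by: walk 1->0->2->1->0.
Answer: (C^⊗4)[1][0] = 1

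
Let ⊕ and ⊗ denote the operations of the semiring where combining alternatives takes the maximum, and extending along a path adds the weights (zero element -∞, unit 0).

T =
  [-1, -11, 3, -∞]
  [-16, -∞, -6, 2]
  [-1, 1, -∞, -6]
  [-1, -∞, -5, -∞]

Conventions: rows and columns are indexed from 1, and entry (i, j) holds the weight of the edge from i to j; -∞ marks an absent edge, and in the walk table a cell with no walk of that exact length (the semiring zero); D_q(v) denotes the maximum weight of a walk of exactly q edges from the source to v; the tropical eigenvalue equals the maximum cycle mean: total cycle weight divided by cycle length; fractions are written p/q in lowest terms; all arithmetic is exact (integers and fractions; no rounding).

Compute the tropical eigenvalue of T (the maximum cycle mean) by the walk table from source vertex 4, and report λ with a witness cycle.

q=0: [-∞, -∞, -∞, 0]
q=1: [-1, -∞, -5, -∞]
q=2: [-2, -4, 2, -11]
q=3: [1, 3, 1, -2]
q=4: [0, 2, 4, 5]
Optimal cycle mean attained by: cycle 1->3->2->4->1, total 3 + 1 + 2 + (-1), length 4.
Answer: λ = 5/4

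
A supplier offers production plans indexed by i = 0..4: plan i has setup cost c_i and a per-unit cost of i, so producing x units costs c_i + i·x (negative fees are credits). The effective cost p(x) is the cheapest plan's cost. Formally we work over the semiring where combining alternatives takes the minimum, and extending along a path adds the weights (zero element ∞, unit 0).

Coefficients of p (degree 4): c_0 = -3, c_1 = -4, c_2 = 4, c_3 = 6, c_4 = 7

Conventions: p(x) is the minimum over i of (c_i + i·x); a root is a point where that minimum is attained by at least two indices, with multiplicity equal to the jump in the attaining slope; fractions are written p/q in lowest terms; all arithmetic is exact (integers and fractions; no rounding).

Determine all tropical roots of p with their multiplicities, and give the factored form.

hull edge (i=0, c=-3) to (i=1, c=-4): slope -1, span 1
hull edge (i=1, c=-4) to (i=4, c=7): slope 11/3, span 3
Factored form: p(x) = 7 ⊗ (x ⊕ (-11/3)) ⊗ (x ⊕ (-11/3)) ⊗ (x ⊕ (-11/3)) ⊗ (x ⊕ 1)
Answer: roots = -11/3 (mult 3), 1 (mult 1)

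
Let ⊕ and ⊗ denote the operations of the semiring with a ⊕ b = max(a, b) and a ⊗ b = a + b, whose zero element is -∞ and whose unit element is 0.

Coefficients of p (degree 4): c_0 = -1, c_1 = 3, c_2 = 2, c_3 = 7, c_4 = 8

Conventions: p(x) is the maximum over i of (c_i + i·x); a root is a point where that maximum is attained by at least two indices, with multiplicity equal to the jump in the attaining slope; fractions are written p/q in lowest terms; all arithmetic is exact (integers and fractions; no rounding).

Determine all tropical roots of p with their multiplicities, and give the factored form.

hull edge (i=0, c=-1) to (i=1, c=3): slope 4, span 1
hull edge (i=1, c=3) to (i=3, c=7): slope 2, span 2
hull edge (i=3, c=7) to (i=4, c=8): slope 1, span 1
Factored form: p(x) = 8 ⊗ (x ⊕ (-4)) ⊗ (x ⊕ (-2)) ⊗ (x ⊕ (-2)) ⊗ (x ⊕ (-1))
Answer: roots = -4 (mult 1), -2 (mult 2), -1 (mult 1)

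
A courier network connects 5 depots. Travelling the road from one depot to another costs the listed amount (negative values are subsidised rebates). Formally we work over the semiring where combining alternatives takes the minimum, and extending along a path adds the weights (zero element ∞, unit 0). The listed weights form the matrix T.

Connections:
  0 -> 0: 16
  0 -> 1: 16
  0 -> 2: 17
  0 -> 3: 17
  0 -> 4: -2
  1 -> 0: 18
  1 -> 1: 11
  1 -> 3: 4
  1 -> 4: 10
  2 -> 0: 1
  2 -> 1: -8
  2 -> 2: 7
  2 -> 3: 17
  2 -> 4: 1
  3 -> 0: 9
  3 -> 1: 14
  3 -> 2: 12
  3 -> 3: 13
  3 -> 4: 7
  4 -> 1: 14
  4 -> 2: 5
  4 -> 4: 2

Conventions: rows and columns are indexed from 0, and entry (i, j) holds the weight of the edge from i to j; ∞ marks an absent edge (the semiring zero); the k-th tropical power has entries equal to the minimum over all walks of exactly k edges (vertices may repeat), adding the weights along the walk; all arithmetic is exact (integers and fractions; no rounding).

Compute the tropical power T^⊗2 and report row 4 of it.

T^⊗2:
  [18, 9, 3, 20, 0]
  [13, 18, 15, 15, 11]
  [8, -1, 6, -4, -1]
  [13, 4, 12, 18, 7]
  [6, -3, 7, 18, 4]
Answer: row 4 of T^⊗2 = [6, -3, 7, 18, 4]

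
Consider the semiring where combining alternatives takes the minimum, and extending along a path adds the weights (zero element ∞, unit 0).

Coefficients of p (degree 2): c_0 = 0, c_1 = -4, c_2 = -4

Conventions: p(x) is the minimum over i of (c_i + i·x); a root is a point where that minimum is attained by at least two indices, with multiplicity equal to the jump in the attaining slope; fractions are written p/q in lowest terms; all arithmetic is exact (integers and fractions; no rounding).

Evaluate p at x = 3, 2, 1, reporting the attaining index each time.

p(3) = min(0+0·3=0, -4+1·3=-1, -4+2·3=2) = -1 (attained by i=1)
p(2) = min(0+0·2=0, -4+1·2=-2, -4+2·2=0) = -2 (attained by i=1)
p(1) = min(0+0·1=0, -4+1·1=-3, -4+2·1=-2) = -3 (attained by i=1)
Answer: p(3) = -1; p(2) = -2; p(1) = -3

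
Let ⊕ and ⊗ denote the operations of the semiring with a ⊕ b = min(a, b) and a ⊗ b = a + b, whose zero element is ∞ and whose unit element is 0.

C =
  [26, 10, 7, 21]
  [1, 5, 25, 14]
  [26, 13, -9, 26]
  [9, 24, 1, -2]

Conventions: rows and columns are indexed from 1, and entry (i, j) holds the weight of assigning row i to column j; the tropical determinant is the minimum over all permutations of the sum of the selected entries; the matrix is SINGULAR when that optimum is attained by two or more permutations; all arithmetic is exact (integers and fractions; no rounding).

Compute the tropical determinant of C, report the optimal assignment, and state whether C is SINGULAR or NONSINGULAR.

σ = (1, 2, 3, 4): 26 + 5 + (-9) + (-2) = 20
σ = (1, 2, 4, 3): 26 + 5 + 26 + 1 = 58
σ = (1, 3, 2, 4): 26 + 25 + 13 + (-2) = 62
σ = (1, 3, 4, 2): 26 + 25 + 26 + 24 = 101
σ = (1, 4, 2, 3): 26 + 14 + 13 + 1 = 54
σ = (1, 4, 3, 2): 26 + 14 + (-9) + 24 = 55
σ = (2, 1, 3, 4): 10 + 1 + (-9) + (-2) = 0
σ = (2, 1, 4, 3): 10 + 1 + 26 + 1 = 38
σ = (2, 3, 1, 4): 10 + 25 + 26 + (-2) = 59
σ = (2, 3, 4, 1): 10 + 25 + 26 + 9 = 70
σ = (2, 4, 1, 3): 10 + 14 + 26 + 1 = 51
σ = (2, 4, 3, 1): 10 + 14 + (-9) + 9 = 24
σ = (3, 1, 2, 4): 7 + 1 + 13 + (-2) = 19
σ = (3, 1, 4, 2): 7 + 1 + 26 + 24 = 58
σ = (3, 2, 1, 4): 7 + 5 + 26 + (-2) = 36
σ = (3, 2, 4, 1): 7 + 5 + 26 + 9 = 47
σ = (3, 4, 1, 2): 7 + 14 + 26 + 24 = 71
σ = (3, 4, 2, 1): 7 + 14 + 13 + 9 = 43
σ = (4, 1, 2, 3): 21 + 1 + 13 + 1 = 36
σ = (4, 1, 3, 2): 21 + 1 + (-9) + 24 = 37
σ = (4, 2, 1, 3): 21 + 5 + 26 + 1 = 53
σ = (4, 2, 3, 1): 21 + 5 + (-9) + 9 = 26
σ = (4, 3, 1, 2): 21 + 25 + 26 + 24 = 96
σ = (4, 3, 2, 1): 21 + 25 + 13 + 9 = 68
Optimal value attained by: σ = (2, 1, 3, 4).
Answer: det⊕(C) = 0; verdict: NONSINGULAR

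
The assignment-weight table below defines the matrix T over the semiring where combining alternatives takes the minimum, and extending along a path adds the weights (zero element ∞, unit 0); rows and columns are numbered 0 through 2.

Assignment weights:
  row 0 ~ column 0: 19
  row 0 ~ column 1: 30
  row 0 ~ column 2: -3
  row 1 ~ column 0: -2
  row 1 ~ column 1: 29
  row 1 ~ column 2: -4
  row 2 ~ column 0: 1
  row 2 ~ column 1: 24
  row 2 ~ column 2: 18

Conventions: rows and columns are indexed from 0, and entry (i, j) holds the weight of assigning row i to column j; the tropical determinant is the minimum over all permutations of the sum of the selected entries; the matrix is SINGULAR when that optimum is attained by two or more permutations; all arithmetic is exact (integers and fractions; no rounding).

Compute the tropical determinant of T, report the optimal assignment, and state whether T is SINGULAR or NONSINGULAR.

σ = (0, 1, 2): 19 + 29 + 18 = 66
σ = (0, 2, 1): 19 + (-4) + 24 = 39
σ = (1, 0, 2): 30 + (-2) + 18 = 46
σ = (1, 2, 0): 30 + (-4) + 1 = 27
σ = (2, 0, 1): (-3) + (-2) + 24 = 19
σ = (2, 1, 0): (-3) + 29 + 1 = 27
Optimal value attained by: σ = (2, 0, 1).
Answer: det⊕(T) = 19; verdict: NONSINGULAR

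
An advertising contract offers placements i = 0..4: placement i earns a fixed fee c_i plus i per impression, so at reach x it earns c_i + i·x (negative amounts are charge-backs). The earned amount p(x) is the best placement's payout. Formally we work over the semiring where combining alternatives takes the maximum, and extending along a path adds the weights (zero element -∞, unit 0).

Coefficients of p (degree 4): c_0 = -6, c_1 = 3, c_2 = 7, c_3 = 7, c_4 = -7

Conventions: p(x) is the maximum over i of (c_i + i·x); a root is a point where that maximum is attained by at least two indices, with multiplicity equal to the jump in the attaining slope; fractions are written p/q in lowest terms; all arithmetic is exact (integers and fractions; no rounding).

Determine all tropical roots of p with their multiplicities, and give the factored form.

hull edge (i=0, c=-6) to (i=1, c=3): slope 9, span 1
hull edge (i=1, c=3) to (i=2, c=7): slope 4, span 1
hull edge (i=2, c=7) to (i=3, c=7): slope 0, span 1
hull edge (i=3, c=7) to (i=4, c=-7): slope -14, span 1
Factored form: p(x) = -7 ⊗ (x ⊕ (-9)) ⊗ (x ⊕ (-4)) ⊗ (x ⊕ 0) ⊗ (x ⊕ 14)
Answer: roots = -9 (mult 1), -4 (mult 1), 0 (mult 1), 14 (mult 1)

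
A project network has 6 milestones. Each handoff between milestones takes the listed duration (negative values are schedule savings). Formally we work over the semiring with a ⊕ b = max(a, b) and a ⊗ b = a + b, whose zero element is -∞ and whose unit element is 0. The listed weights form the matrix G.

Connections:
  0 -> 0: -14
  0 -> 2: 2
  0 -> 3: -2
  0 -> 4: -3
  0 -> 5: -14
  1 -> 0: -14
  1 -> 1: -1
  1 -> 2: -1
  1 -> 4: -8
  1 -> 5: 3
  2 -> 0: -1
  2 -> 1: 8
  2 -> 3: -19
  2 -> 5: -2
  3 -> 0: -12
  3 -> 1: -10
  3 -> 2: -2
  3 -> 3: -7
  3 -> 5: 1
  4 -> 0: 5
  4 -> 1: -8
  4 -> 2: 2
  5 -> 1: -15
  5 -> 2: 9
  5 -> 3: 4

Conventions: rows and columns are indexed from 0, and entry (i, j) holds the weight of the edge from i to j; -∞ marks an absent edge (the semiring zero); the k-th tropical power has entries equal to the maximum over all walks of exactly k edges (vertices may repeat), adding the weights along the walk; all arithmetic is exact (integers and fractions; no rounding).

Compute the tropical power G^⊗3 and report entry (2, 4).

G^⊗2:
  [2, 10, -1, -9, -17, 0]
  [-2, 7, 12, 7, -9, 2]
  [-6, 7, 7, 2, 0, 11]
  [-3, 6, 10, 5, -15, -4]
  [1, 10, 7, 3, 2, 0]
  [8, 17, 2, -3, -23, 7]
G^⊗3:
  [-2, 9, 9, 4, 2, 13]
  [11, 20, 11, 6, -1, 10]
  [6, 15, 20, 15, -1, 10]
  [9, 18, 5, 0, -2, 9]
  [7, 15, 9, 4, 2, 13]
  [3, 16, 16, 11, 9, 20]
Key observation: the optimum is the walk 2->1->1->4, with weight 8 + (-1) + (-8) = -1.
Optimal value attained by: walk 2->1->1->4.
Answer: (G^⊗3)[2][4] = -1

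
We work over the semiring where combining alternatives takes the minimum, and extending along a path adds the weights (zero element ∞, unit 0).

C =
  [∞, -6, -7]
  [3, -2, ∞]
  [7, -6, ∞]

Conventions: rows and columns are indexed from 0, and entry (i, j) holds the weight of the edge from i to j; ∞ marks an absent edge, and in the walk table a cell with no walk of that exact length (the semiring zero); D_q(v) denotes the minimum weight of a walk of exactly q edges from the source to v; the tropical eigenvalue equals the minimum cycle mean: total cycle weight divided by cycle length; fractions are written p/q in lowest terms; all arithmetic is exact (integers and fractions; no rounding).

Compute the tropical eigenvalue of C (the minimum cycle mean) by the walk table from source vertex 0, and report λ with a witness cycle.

q=0: [0, ∞, ∞]
q=1: [∞, -6, -7]
q=2: [-3, -13, ∞]
q=3: [-10, -15, -10]
Optimal cycle mean attained by: cycle 0->2->1->0, total (-7) + (-6) + 3, length 3.
Answer: λ = -10/3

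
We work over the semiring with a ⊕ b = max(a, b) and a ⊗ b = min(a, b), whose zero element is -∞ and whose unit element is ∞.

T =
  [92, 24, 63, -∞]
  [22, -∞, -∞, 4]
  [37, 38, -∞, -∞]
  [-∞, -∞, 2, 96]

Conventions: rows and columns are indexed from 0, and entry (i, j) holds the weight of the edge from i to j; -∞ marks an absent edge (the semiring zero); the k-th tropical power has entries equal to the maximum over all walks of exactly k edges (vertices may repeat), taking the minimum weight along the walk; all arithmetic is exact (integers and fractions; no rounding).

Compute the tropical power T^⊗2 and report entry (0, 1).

T^⊗2:
  [92, 38, 63, 4]
  [22, 22, 22, 4]
  [37, 24, 37, 4]
  [2, 2, 2, 96]
Key observation: the optimum is the walk 0->2->1, with weight 63 min 38 = 38.
Optimal value attained by: walk 0->2->1.
Answer: (T^⊗2)[0][1] = 38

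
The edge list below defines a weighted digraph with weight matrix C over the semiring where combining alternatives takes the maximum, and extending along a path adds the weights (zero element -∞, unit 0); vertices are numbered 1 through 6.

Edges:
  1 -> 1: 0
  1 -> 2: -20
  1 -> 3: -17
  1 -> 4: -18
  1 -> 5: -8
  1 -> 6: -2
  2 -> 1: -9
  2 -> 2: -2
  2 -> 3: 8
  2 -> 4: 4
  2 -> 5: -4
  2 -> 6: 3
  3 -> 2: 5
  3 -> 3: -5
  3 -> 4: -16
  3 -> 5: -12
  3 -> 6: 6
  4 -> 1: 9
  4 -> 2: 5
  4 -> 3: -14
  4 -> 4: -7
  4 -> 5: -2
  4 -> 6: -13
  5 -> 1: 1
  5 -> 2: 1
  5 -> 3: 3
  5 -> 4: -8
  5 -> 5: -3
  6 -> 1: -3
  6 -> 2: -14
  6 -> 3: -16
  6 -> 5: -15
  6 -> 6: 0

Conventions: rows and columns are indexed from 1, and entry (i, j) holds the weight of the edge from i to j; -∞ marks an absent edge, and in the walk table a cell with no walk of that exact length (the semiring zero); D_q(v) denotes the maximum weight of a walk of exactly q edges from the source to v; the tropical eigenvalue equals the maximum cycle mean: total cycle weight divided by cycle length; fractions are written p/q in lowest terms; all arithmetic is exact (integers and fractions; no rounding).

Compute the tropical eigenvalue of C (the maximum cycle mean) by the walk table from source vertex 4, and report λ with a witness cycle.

q=0: [-∞, -∞, -∞, 0, -∞, -∞]
q=1: [9, 5, -14, -7, -2, -13]
q=2: [9, 3, 13, 9, 1, 8]
q=3: [18, 18, 11, 7, 7, 19]
q=4: [18, 16, 26, 22, 14, 21]
q=5: [31, 31, 24, 20, 20, 32]
q=6: [31, 29, 39, 35, 27, 34]
Optimal cycle mean attained by: cycle 2->3->2, total 8 + 5, length 2.
Answer: λ = 13/2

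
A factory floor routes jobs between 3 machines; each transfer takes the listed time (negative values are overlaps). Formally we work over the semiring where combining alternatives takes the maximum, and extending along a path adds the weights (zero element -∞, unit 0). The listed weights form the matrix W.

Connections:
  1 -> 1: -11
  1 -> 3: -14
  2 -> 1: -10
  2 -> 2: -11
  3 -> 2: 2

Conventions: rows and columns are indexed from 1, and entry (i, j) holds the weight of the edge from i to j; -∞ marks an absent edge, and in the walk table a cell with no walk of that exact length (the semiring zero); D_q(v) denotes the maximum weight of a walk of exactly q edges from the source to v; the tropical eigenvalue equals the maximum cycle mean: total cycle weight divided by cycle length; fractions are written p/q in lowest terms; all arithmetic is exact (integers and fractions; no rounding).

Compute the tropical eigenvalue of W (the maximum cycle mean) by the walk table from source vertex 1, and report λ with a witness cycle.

q=0: [0, -∞, -∞]
q=1: [-11, -∞, -14]
q=2: [-22, -12, -25]
q=3: [-22, -23, -36]
Optimal cycle mean attained by: cycle 1->3->2->1, total (-14) + 2 + (-10), length 3.
Answer: λ = -22/3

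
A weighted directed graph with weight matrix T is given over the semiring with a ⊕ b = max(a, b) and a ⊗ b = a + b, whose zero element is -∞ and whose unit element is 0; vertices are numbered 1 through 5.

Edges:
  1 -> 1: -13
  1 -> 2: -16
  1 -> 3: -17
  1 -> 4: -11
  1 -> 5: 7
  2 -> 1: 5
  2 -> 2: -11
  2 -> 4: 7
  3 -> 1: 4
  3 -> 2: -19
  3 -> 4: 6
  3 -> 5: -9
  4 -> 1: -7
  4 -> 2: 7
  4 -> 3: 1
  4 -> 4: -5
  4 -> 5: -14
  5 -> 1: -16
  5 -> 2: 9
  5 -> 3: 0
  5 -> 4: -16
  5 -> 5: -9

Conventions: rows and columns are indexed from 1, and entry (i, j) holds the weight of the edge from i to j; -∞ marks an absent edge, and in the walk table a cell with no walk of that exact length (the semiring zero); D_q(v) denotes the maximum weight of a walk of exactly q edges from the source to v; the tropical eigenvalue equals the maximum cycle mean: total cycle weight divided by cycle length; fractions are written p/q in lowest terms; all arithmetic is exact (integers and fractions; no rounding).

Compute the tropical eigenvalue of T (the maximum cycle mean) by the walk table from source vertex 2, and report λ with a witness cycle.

q=0: [-∞, 0, -∞, -∞, -∞]
q=1: [5, -11, -∞, 7, -∞]
q=2: [0, 14, 8, 2, 12]
q=3: [19, 21, 12, 21, 7]
q=4: [26, 28, 22, 28, 26]
q=5: [33, 35, 29, 35, 33]
Optimal cycle mean attained by: cycle 1->5->2->1, total 7 + 9 + 5, length 3.
Answer: λ = 7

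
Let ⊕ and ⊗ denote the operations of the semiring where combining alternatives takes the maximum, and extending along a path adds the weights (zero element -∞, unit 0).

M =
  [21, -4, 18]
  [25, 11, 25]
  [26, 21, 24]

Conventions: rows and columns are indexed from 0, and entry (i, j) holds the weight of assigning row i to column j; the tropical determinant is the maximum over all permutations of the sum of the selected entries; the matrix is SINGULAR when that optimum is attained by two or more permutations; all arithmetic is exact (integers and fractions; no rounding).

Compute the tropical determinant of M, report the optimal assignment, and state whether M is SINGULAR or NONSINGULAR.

σ = (0, 1, 2): 21 + 11 + 24 = 56
σ = (0, 2, 1): 21 + 25 + 21 = 67
σ = (1, 0, 2): (-4) + 25 + 24 = 45
σ = (1, 2, 0): (-4) + 25 + 26 = 47
σ = (2, 0, 1): 18 + 25 + 21 = 64
σ = (2, 1, 0): 18 + 11 + 26 = 55
Optimal value attained by: σ = (0, 2, 1).
Answer: det⊕(M) = 67; verdict: NONSINGULAR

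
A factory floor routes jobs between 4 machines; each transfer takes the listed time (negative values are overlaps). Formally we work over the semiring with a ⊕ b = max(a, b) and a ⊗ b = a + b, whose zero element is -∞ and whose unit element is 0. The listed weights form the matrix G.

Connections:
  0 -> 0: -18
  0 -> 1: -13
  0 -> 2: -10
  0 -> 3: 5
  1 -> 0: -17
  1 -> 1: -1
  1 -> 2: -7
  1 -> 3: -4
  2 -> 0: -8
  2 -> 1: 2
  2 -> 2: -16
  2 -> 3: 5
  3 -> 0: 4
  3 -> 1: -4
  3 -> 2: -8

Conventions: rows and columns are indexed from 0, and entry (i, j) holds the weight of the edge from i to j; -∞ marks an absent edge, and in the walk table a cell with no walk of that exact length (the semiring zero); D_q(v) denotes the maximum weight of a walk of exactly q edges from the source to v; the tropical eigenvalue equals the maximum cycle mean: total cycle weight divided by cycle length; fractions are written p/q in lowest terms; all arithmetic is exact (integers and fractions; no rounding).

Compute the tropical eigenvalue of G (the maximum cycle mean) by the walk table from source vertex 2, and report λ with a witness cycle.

q=0: [-∞, -∞, 0, -∞]
q=1: [-8, 2, -16, 5]
q=2: [9, 1, -3, -2]
q=3: [2, 0, -1, 14]
q=4: [18, 10, 6, 7]
Optimal cycle mean attained by: cycle 0->3->0, total 5 + 4, length 2.
Answer: λ = 9/2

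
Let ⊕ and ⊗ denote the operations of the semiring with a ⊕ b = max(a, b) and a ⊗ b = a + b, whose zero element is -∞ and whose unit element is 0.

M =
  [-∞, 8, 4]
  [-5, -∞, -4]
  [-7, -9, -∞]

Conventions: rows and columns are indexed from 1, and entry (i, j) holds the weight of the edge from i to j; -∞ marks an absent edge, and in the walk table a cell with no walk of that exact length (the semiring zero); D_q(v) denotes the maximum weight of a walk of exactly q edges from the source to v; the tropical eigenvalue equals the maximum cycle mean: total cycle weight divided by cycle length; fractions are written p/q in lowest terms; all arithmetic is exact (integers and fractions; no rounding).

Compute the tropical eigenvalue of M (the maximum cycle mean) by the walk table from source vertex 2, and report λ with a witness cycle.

q=0: [-∞, 0, -∞]
q=1: [-5, -∞, -4]
q=2: [-11, 3, -1]
q=3: [-2, -3, -1]
Optimal cycle mean attained by: cycle 1->2->1, total 8 + (-5), length 2.
Answer: λ = 3/2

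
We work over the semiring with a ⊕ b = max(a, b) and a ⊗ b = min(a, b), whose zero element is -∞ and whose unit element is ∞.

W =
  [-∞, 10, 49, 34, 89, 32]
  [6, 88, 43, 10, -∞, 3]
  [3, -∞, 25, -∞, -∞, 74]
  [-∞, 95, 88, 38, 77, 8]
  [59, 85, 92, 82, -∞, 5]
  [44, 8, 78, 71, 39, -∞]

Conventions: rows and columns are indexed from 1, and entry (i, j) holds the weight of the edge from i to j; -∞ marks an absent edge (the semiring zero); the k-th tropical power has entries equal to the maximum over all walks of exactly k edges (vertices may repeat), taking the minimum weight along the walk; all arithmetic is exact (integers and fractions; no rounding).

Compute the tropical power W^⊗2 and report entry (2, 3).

W^⊗2:
  [59, 85, 89, 82, 34, 49]
  [6, 88, 43, 10, 10, 43]
  [44, 8, 74, 71, 39, 25]
  [59, 88, 77, 77, 38, 74]
  [6, 85, 82, 38, 77, 74]
  [39, 71, 71, 39, 71, 74]
Key observation: the optimum is the walk 2->2->3, with weight 88 min 43 = 43.
Optimal value attained by: walk 2->2->3.
Answer: (W^⊗2)[2][3] = 43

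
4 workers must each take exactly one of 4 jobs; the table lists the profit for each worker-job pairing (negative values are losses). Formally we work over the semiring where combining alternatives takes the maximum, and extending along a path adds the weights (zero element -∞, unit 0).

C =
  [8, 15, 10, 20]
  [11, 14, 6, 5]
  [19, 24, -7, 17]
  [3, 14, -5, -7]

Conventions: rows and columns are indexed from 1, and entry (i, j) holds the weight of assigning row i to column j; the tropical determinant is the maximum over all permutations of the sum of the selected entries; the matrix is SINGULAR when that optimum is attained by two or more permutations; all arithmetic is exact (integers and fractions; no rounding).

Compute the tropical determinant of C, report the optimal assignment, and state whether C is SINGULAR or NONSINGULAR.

σ = (1, 2, 3, 4): 8 + 14 + (-7) + (-7) = 8
σ = (1, 2, 4, 3): 8 + 14 + 17 + (-5) = 34
σ = (1, 3, 2, 4): 8 + 6 + 24 + (-7) = 31
σ = (1, 3, 4, 2): 8 + 6 + 17 + 14 = 45
σ = (1, 4, 2, 3): 8 + 5 + 24 + (-5) = 32
σ = (1, 4, 3, 2): 8 + 5 + (-7) + 14 = 20
σ = (2, 1, 3, 4): 15 + 11 + (-7) + (-7) = 12
σ = (2, 1, 4, 3): 15 + 11 + 17 + (-5) = 38
σ = (2, 3, 1, 4): 15 + 6 + 19 + (-7) = 33
σ = (2, 3, 4, 1): 15 + 6 + 17 + 3 = 41
σ = (2, 4, 1, 3): 15 + 5 + 19 + (-5) = 34
σ = (2, 4, 3, 1): 15 + 5 + (-7) + 3 = 16
σ = (3, 1, 2, 4): 10 + 11 + 24 + (-7) = 38
σ = (3, 1, 4, 2): 10 + 11 + 17 + 14 = 52
σ = (3, 2, 1, 4): 10 + 14 + 19 + (-7) = 36
σ = (3, 2, 4, 1): 10 + 14 + 17 + 3 = 44
σ = (3, 4, 1, 2): 10 + 5 + 19 + 14 = 48
σ = (3, 4, 2, 1): 10 + 5 + 24 + 3 = 42
σ = (4, 1, 2, 3): 20 + 11 + 24 + (-5) = 50
σ = (4, 1, 3, 2): 20 + 11 + (-7) + 14 = 38
σ = (4, 2, 1, 3): 20 + 14 + 19 + (-5) = 48
σ = (4, 2, 3, 1): 20 + 14 + (-7) + 3 = 30
σ = (4, 3, 1, 2): 20 + 6 + 19 + 14 = 59
σ = (4, 3, 2, 1): 20 + 6 + 24 + 3 = 53
Optimal value attained by: σ = (4, 3, 1, 2).
Answer: det⊕(C) = 59; verdict: NONSINGULAR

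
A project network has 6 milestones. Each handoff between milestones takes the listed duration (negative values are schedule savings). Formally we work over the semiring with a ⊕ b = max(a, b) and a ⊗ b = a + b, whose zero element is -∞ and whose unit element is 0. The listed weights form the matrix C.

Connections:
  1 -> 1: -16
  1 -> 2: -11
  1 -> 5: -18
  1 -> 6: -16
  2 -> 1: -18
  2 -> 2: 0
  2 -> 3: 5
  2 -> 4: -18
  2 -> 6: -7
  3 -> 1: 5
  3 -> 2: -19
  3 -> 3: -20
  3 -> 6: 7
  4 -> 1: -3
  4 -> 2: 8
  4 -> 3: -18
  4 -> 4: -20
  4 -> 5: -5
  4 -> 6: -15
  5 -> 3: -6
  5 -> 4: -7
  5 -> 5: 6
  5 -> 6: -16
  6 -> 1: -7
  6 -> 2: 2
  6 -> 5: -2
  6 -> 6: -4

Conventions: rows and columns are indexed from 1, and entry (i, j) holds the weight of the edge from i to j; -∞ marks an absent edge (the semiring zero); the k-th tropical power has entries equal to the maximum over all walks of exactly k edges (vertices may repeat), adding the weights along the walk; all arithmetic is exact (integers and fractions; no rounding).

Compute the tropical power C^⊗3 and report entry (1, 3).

C^⊗2:
  [-23, -11, -6, -25, -12, -18]
  [10, 0, 5, -18, -9, 12]
  [0, 9, -14, -37, 5, 3]
  [-10, 8, 13, -10, 1, 1]
  [-1, 1, 0, -1, 12, 1]
  [-11, 2, 7, -9, 4, -5]
C^⊗3:
  [-1, -11, -6, -19, -6, 1]
  [10, 14, 5, -16, 10, 12]
  [-4, 9, 14, -2, 11, 2]
  [18, 8, 13, -6, 7, 20]
  [5, 7, 6, 5, 18, 7]
  [12, 2, 7, -3, 10, 14]
Key observation: the optimum is the walk 1->2->2->3, with weight (-11) + 0 + 5 = -6.
Optimal value attained by: walk 1->2->2->3.
Answer: (C^⊗3)[1][3] = -6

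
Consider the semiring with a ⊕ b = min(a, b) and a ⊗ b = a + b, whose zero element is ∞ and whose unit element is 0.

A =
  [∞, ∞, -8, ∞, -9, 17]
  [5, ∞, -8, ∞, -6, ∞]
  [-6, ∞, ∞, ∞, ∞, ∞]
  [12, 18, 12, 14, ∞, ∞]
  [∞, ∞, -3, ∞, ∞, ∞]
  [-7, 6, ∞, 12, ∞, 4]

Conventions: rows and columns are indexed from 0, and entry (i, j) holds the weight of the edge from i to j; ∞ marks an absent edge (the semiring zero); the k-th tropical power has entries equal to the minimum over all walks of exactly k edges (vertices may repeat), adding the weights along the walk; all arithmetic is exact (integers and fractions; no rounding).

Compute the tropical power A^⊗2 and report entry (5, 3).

A^⊗2:
  [-14, 23, -12, 29, ∞, 21]
  [-14, ∞, -9, ∞, -4, 22]
  [∞, ∞, -14, ∞, -15, 11]
  [6, 32, 4, 28, 3, 29]
  [-9, ∞, ∞, ∞, ∞, ∞]
  [-3, 10, -15, 16, -16, 8]
Key observation: the optimum is the walk 5->5->3, with weight 4 + 12 = 16.
Optimal value attained by: walk 5->5->3.
Answer: (A^⊗2)[5][3] = 16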